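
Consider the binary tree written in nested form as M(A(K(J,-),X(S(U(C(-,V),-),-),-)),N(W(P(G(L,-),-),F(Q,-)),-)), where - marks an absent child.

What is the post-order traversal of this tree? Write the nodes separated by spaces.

Post-order visits the left subtree, then the right subtree, then the node.
At M: go left to A.
  At A: go left to K.
    At K: go left to J.
      J is a leaf — visit J.
    At K: no right child.
    Visit K.
  At A: go right to X.
    At X: go left to S.
      At S: go left to U.
        At U: go left to C.
          At C: no left child.
          At C: go right to V.
            V is a leaf — visit V.
          Visit C.
        At U: no right child.
        Visit U.
      At S: no right child.
      Visit S.
    At X: no right child.
    Visit X.
  Visit A.
At M: go right to N.
  At N: go left to W.
    At W: go left to P.
      At P: go left to G.
        At G: go left to L.
          L is a leaf — visit L.
        At G: no right child.
        Visit G.
      At P: no right child.
      Visit P.
    At W: go right to F.
      At F: go left to Q.
        Q is a leaf — visit Q.
      At F: no right child.
      Visit F.
    Visit W.
  At N: no right child.
  Visit N.
Visit M.

J K V C U S X A L G P Q F W N M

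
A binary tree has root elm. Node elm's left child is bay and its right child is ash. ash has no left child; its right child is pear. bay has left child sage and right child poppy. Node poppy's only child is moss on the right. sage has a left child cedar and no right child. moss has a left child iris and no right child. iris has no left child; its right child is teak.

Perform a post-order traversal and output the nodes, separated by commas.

cedar, sage, teak, iris, moss, poppy, bay, pear, ash, elm

Post-order visits the left subtree, then the right subtree, then the node.
At elm: go left to bay.
  At bay: go left to sage.
    At sage: go left to cedar.
      cedar is a leaf — visit cedar.
    At sage: no right child.
    Visit sage.
  At bay: go right to poppy.
    At poppy: no left child.
    At poppy: go right to moss.
      At moss: go left to iris.
        At iris: no left child.
        At iris: go right to teak.
          teak is a leaf — visit teak.
        Visit iris.
      At moss: no right child.
      Visit moss.
    Visit poppy.
  Visit bay.
At elm: go right to ash.
  At ash: no left child.
  At ash: go right to pear.
    pear is a leaf — visit pear.
  Visit ash.
Visit elm.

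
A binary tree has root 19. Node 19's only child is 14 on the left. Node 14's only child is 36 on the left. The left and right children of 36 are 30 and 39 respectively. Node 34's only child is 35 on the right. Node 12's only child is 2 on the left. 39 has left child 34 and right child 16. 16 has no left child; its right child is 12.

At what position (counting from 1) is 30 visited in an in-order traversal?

1

In-order visits the left subtree, then the node, then the right subtree.
At 19: go left to 14.
  At 14: go left to 36.
    At 36: go left to 30.
      30 is a leaf — visit 30.
    Visit 36.
    At 36: go right to 39.
      At 39: go left to 34.
        At 34: no left child.
        Visit 34.
        At 34: go right to 35.
          35 is a leaf — visit 35.
      Visit 39.
      At 39: go right to 16.
        At 16: no left child.
        Visit 16.
        At 16: go right to 12.
          At 12: go left to 2.
            2 is a leaf — visit 2.
          Visit 12.
          At 12: no right child.
  Visit 14.
  At 14: no right child.
Visit 19.
At 19: no right child.
Full in-order sequence: 30, 36, 34, 35, 39, 16, 2, 12, 14, 19.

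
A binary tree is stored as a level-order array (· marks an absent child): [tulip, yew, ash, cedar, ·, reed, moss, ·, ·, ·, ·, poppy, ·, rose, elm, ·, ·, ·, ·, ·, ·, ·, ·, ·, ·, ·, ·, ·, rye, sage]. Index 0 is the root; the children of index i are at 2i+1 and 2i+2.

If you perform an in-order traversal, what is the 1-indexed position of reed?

In-order visits the left subtree, then the node, then the right subtree.
At tulip: go left to yew.
  At yew: go left to cedar.
    cedar is a leaf — visit cedar.
  Visit yew.
  At yew: no right child.
Visit tulip.
At tulip: go right to ash.
  At ash: go left to reed.
    At reed: go left to poppy.
      poppy is a leaf — visit poppy.
    Visit reed.
    At reed: no right child.
  Visit ash.
  At ash: go right to moss.
    At moss: go left to rose.
      At rose: no left child.
      Visit rose.
      At rose: go right to rye.
        rye is a leaf — visit rye.
    Visit moss.
    At moss: go right to elm.
      At elm: go left to sage.
        sage is a leaf — visit sage.
      Visit elm.
      At elm: no right child.
Full in-order sequence: cedar, yew, tulip, poppy, reed, ash, rose, rye, moss, sage, elm.

5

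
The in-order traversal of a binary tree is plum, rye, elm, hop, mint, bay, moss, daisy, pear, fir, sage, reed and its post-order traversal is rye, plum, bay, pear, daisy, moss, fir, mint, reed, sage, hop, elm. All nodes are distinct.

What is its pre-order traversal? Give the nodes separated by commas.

elm, plum, rye, hop, sage, mint, fir, moss, bay, daisy, pear, reed

The last element of post-order is the root; it splits in-order into left and right subtrees.
Root elm: left subtree has 2 nodes {plum, rye}, right has 9 {hop, mint, bay, moss, daisy, pear, fir, sage, reed}.
  Root plum: left subtree has 0 nodes { }, right has 1 {rye}.
  Root hop: left subtree has 0 nodes { }, right has 8 {mint, bay, moss, daisy, pear, fir, sage, reed}.
    Root sage: left subtree has 6 nodes {mint, bay, moss, daisy, pear, fir}, right has 1 {reed}.
      Root mint: left subtree has 0 nodes { }, right has 5 {bay, moss, daisy, pear, fir}.
        Root fir: left subtree has 4 nodes {bay, moss, daisy, pear}, right has 0 { }.
          Root moss: left subtree has 1 node {bay}, right has 2 {daisy, pear}.
            Root daisy: left subtree has 0 nodes { }, right has 1 {pear}.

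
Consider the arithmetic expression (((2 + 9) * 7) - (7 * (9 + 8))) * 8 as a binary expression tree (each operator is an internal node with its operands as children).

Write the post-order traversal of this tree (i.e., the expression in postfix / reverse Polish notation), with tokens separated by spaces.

Post-order on an expression tree gives postfix notation: for each operator, emit left operand, right operand, then the operator.

2 9 + 7 * 7 9 8 + * - 8 *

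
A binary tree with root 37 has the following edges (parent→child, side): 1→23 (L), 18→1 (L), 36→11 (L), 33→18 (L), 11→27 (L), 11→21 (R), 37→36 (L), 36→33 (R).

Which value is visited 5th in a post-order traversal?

1

Post-order visits the left subtree, then the right subtree, then the node.
At 37: go left to 36.
  At 36: go left to 11.
    At 11: go left to 27.
      27 is a leaf — visit 27.
    At 11: go right to 21.
      21 is a leaf — visit 21.
    Visit 11.
  At 36: go right to 33.
    At 33: go left to 18.
      At 18: go left to 1.
        At 1: go left to 23.
          23 is a leaf — visit 23.
        At 1: no right child.
        Visit 1.
      At 18: no right child.
      Visit 18.
    At 33: no right child.
    Visit 33.
  Visit 36.
At 37: no right child.
Visit 37.
Full post-order sequence: 27, 21, 11, 23, 1, 18, 33, 36, 37.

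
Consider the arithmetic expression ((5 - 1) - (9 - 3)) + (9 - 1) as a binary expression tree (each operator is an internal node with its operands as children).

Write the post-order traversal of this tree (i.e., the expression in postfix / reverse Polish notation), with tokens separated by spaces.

Post-order on an expression tree gives postfix notation: for each operator, emit left operand, right operand, then the operator.

5 1 - 9 3 - - 9 1 - +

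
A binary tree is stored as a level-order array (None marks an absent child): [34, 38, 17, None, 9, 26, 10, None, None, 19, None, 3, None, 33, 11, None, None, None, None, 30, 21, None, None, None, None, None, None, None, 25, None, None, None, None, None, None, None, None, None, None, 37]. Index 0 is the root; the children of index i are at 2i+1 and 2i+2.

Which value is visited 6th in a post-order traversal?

Post-order visits the left subtree, then the right subtree, then the node.
At 34: go left to 38.
  At 38: no left child.
  At 38: go right to 9.
    At 9: go left to 19.
      At 19: go left to 30.
        At 30: go left to 37.
          37 is a leaf — visit 37.
        At 30: no right child.
        Visit 30.
      At 19: go right to 21.
        21 is a leaf — visit 21.
      Visit 19.
    At 9: no right child.
    Visit 9.
  Visit 38.
At 34: go right to 17.
  At 17: go left to 26.
    At 26: go left to 3.
      3 is a leaf — visit 3.
    At 26: no right child.
    Visit 26.
  At 17: go right to 10.
    At 10: go left to 33.
      At 33: no left child.
      At 33: go right to 25.
        25 is a leaf — visit 25.
      Visit 33.
    At 10: go right to 11.
      11 is a leaf — visit 11.
    Visit 10.
  Visit 17.
Visit 34.
Full post-order sequence: 37, 30, 21, 19, 9, 38, 3, 26, 25, 33, 11, 10, 17, 34.

38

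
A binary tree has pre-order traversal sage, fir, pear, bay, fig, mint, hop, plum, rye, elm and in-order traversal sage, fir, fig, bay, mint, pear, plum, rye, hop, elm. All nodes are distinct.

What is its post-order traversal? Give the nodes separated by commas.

The first element of pre-order is the root; it splits in-order into left and right subtrees.
Root sage: left subtree has 0 nodes { }, right has 9 {fir, fig, bay, mint, pear, plum, rye, hop, elm}.
  Root fir: left subtree has 0 nodes { }, right has 8 {fig, bay, mint, pear, plum, rye, hop, elm}.
    Root pear: left subtree has 3 nodes {fig, bay, mint}, right has 4 {plum, rye, hop, elm}.
      Root bay: left subtree has 1 node {fig}, right has 1 {mint}.
      Root hop: left subtree has 2 nodes {plum, rye}, right has 1 {elm}.
        Root plum: left subtree has 0 nodes { }, right has 1 {rye}.

fig, mint, bay, rye, plum, elm, hop, pear, fir, sage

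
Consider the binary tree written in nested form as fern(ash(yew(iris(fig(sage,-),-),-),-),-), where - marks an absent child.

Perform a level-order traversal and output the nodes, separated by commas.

fern, ash, yew, iris, fig, sage

Level-order visits nodes level by level from the root, left to right within each level.
Level 0: fern
Level 1: ash
Level 2: yew
Level 3: iris
Level 4: fig
Level 5: sage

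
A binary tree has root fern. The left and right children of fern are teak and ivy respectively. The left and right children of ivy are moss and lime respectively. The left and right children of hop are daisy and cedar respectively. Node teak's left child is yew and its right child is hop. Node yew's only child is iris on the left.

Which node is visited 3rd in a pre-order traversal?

yew

Pre-order visits the node, then its left subtree, then its right subtree.
Visit fern.
At fern: go left to teak.
  Visit teak.
  At teak: go left to yew.
    Visit yew.
    At yew: go left to iris.
      iris is a leaf — visit iris.
    At yew: no right child.
  At teak: go right to hop.
    Visit hop.
    At hop: go left to daisy.
      daisy is a leaf — visit daisy.
    At hop: go right to cedar.
      cedar is a leaf — visit cedar.
At fern: go right to ivy.
  Visit ivy.
  At ivy: go left to moss.
    moss is a leaf — visit moss.
  At ivy: go right to lime.
    lime is a leaf — visit lime.
Full pre-order sequence: fern, teak, yew, iris, hop, daisy, cedar, ivy, moss, lime.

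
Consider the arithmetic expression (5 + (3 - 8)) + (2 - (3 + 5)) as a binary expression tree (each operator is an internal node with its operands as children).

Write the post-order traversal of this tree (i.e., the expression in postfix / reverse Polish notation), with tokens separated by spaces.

5 3 8 - + 2 3 5 + - +

Post-order on an expression tree gives postfix notation: for each operator, emit left operand, right operand, then the operator.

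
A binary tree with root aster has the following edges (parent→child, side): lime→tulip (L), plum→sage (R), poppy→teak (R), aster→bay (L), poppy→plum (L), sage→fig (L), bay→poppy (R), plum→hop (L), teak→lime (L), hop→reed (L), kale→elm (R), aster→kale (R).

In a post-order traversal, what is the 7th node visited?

Post-order visits the left subtree, then the right subtree, then the node.
At aster: go left to bay.
  At bay: no left child.
  At bay: go right to poppy.
    At poppy: go left to plum.
      At plum: go left to hop.
        At hop: go left to reed.
          reed is a leaf — visit reed.
        At hop: no right child.
        Visit hop.
      At plum: go right to sage.
        At sage: go left to fig.
          fig is a leaf — visit fig.
        At sage: no right child.
        Visit sage.
      Visit plum.
    At poppy: go right to teak.
      At teak: go left to lime.
        At lime: go left to tulip.
          tulip is a leaf — visit tulip.
        At lime: no right child.
        Visit lime.
      At teak: no right child.
      Visit teak.
    Visit poppy.
  Visit bay.
At aster: go right to kale.
  At kale: no left child.
  At kale: go right to elm.
    elm is a leaf — visit elm.
  Visit kale.
Visit aster.
Full post-order sequence: reed, hop, fig, sage, plum, tulip, lime, teak, poppy, bay, elm, kale, aster.

lime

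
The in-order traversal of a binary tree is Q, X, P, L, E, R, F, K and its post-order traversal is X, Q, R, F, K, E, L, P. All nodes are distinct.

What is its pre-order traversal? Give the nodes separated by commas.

P, Q, X, L, E, K, F, R

The last element of post-order is the root; it splits in-order into left and right subtrees.
Root P: left subtree has 2 nodes {Q, X}, right has 5 {L, E, R, F, K}.
  Root Q: left subtree has 0 nodes { }, right has 1 {X}.
  Root L: left subtree has 0 nodes { }, right has 4 {E, R, F, K}.
    Root E: left subtree has 0 nodes { }, right has 3 {R, F, K}.
      Root K: left subtree has 2 nodes {R, F}, right has 0 { }.
        Root F: left subtree has 1 node {R}, right has 0 { }.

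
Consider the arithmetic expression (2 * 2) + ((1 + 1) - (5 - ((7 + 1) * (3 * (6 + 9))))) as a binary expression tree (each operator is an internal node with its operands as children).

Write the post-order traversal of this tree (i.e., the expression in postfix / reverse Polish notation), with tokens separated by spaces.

Post-order on an expression tree gives postfix notation: for each operator, emit left operand, right operand, then the operator.

2 2 * 1 1 + 5 7 1 + 3 6 9 + * * - - +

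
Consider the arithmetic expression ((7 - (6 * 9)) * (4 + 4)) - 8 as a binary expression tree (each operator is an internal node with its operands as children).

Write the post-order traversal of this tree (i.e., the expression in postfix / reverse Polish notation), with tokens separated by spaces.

Post-order on an expression tree gives postfix notation: for each operator, emit left operand, right operand, then the operator.

7 6 9 * - 4 4 + * 8 -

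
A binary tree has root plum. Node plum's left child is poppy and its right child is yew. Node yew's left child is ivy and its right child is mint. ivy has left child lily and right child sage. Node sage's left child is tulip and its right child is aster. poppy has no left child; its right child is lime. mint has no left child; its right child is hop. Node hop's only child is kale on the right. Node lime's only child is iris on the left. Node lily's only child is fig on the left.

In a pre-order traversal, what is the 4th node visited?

iris

Pre-order visits the node, then its left subtree, then its right subtree.
Visit plum.
At plum: go left to poppy.
  Visit poppy.
  At poppy: no left child.
  At poppy: go right to lime.
    Visit lime.
    At lime: go left to iris.
      iris is a leaf — visit iris.
    At lime: no right child.
At plum: go right to yew.
  Visit yew.
  At yew: go left to ivy.
    Visit ivy.
    At ivy: go left to lily.
      Visit lily.
      At lily: go left to fig.
        fig is a leaf — visit fig.
      At lily: no right child.
    At ivy: go right to sage.
      Visit sage.
      At sage: go left to tulip.
        tulip is a leaf — visit tulip.
      At sage: go right to aster.
        aster is a leaf — visit aster.
  At yew: go right to mint.
    Visit mint.
    At mint: no left child.
    At mint: go right to hop.
      Visit hop.
      At hop: no left child.
      At hop: go right to kale.
        kale is a leaf — visit kale.
Full pre-order sequence: plum, poppy, lime, iris, yew, ivy, lily, fig, sage, tulip, aster, mint, hop, kale.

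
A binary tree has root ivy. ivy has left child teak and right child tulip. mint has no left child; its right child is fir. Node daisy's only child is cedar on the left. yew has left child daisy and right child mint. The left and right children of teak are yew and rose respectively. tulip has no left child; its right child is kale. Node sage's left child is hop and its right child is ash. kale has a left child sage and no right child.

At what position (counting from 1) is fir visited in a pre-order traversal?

7

Pre-order visits the node, then its left subtree, then its right subtree.
Visit ivy.
At ivy: go left to teak.
  Visit teak.
  At teak: go left to yew.
    Visit yew.
    At yew: go left to daisy.
      Visit daisy.
      At daisy: go left to cedar.
        cedar is a leaf — visit cedar.
      At daisy: no right child.
    At yew: go right to mint.
      Visit mint.
      At mint: no left child.
      At mint: go right to fir.
        fir is a leaf — visit fir.
  At teak: go right to rose.
    rose is a leaf — visit rose.
At ivy: go right to tulip.
  Visit tulip.
  At tulip: no left child.
  At tulip: go right to kale.
    Visit kale.
    At kale: go left to sage.
      Visit sage.
      At sage: go left to hop.
        hop is a leaf — visit hop.
      At sage: go right to ash.
        ash is a leaf — visit ash.
    At kale: no right child.
Full pre-order sequence: ivy, teak, yew, daisy, cedar, mint, fir, rose, tulip, kale, sage, hop, ash.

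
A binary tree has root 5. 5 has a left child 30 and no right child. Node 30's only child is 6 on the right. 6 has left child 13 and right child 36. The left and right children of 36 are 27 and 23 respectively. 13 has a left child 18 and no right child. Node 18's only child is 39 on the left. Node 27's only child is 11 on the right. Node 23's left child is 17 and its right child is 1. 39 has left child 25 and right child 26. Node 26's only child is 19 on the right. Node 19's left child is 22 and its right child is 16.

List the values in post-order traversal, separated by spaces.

Post-order visits the left subtree, then the right subtree, then the node.
At 5: go left to 30.
  At 30: no left child.
  At 30: go right to 6.
    At 6: go left to 13.
      At 13: go left to 18.
        At 18: go left to 39.
          At 39: go left to 25.
            25 is a leaf — visit 25.
          At 39: go right to 26.
            At 26: no left child.
            At 26: go right to 19.
              At 19: go left to 22.
                22 is a leaf — visit 22.
              At 19: go right to 16.
                16 is a leaf — visit 16.
              Visit 19.
            Visit 26.
          Visit 39.
        At 18: no right child.
        Visit 18.
      At 13: no right child.
      Visit 13.
    At 6: go right to 36.
      At 36: go left to 27.
        At 27: no left child.
        At 27: go right to 11.
          11 is a leaf — visit 11.
        Visit 27.
      At 36: go right to 23.
        At 23: go left to 17.
          17 is a leaf — visit 17.
        At 23: go right to 1.
          1 is a leaf — visit 1.
        Visit 23.
      Visit 36.
    Visit 6.
  Visit 30.
At 5: no right child.
Visit 5.

25 22 16 19 26 39 18 13 11 27 17 1 23 36 6 30 5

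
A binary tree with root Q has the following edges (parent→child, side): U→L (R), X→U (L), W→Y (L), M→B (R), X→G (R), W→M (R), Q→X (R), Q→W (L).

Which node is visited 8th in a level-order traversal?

B

Level-order visits nodes level by level from the root, left to right within each level.
Level 0: Q
Level 1: W, X
Level 2: Y, M, U, G
Level 3: B, L
Full level-order sequence: Q, W, X, Y, M, U, G, B, L.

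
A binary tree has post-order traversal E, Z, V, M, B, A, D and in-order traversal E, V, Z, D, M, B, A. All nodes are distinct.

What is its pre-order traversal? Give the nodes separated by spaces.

The last element of post-order is the root; it splits in-order into left and right subtrees.
Root D: left subtree has 3 nodes {E, V, Z}, right has 3 {M, B, A}.
  Root V: left subtree has 1 node {E}, right has 1 {Z}.
  Root A: left subtree has 2 nodes {M, B}, right has 0 { }.
    Root B: left subtree has 1 node {M}, right has 0 { }.

D V E Z A B M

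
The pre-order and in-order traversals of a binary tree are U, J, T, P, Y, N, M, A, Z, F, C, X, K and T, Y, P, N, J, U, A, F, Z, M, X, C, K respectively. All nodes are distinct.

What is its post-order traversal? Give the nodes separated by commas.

Y, N, P, T, J, F, Z, A, X, K, C, M, U

The first element of pre-order is the root; it splits in-order into left and right subtrees.
Root U: left subtree has 5 nodes {T, Y, P, N, J}, right has 7 {A, F, Z, M, X, C, K}.
  Root J: left subtree has 4 nodes {T, Y, P, N}, right has 0 { }.
    Root T: left subtree has 0 nodes { }, right has 3 {Y, P, N}.
      Root P: left subtree has 1 node {Y}, right has 1 {N}.
  Root M: left subtree has 3 nodes {A, F, Z}, right has 3 {X, C, K}.
    Root A: left subtree has 0 nodes { }, right has 2 {F, Z}.
      Root Z: left subtree has 1 node {F}, right has 0 { }.
    Root C: left subtree has 1 node {X}, right has 1 {K}.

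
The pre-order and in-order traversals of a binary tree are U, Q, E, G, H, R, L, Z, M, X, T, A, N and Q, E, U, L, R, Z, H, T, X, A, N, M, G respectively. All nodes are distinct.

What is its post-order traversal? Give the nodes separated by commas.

The first element of pre-order is the root; it splits in-order into left and right subtrees.
Root U: left subtree has 2 nodes {Q, E}, right has 10 {L, R, Z, H, T, X, A, N, M, G}.
  Root Q: left subtree has 0 nodes { }, right has 1 {E}.
  Root G: left subtree has 9 nodes {L, R, Z, H, T, X, A, N, M}, right has 0 { }.
    Root H: left subtree has 3 nodes {L, R, Z}, right has 5 {T, X, A, N, M}.
      Root R: left subtree has 1 node {L}, right has 1 {Z}.
      Root M: left subtree has 4 nodes {T, X, A, N}, right has 0 { }.
        Root X: left subtree has 1 node {T}, right has 2 {A, N}.
          Root A: left subtree has 0 nodes { }, right has 1 {N}.

E, Q, L, Z, R, T, N, A, X, M, H, G, U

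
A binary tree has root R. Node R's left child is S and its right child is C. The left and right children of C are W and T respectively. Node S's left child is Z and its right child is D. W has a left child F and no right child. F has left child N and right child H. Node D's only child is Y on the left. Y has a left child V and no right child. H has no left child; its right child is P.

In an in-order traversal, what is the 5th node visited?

D

In-order visits the left subtree, then the node, then the right subtree.
At R: go left to S.
  At S: go left to Z.
    Z is a leaf — visit Z.
  Visit S.
  At S: go right to D.
    At D: go left to Y.
      At Y: go left to V.
        V is a leaf — visit V.
      Visit Y.
      At Y: no right child.
    Visit D.
    At D: no right child.
Visit R.
At R: go right to C.
  At C: go left to W.
    At W: go left to F.
      At F: go left to N.
        N is a leaf — visit N.
      Visit F.
      At F: go right to H.
        At H: no left child.
        Visit H.
        At H: go right to P.
          P is a leaf — visit P.
    Visit W.
    At W: no right child.
  Visit C.
  At C: go right to T.
    T is a leaf — visit T.
Full in-order sequence: Z, S, V, Y, D, R, N, F, H, P, W, C, T.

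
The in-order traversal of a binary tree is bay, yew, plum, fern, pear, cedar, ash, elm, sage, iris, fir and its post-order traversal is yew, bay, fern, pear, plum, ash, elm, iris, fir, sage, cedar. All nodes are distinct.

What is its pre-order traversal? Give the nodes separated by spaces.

cedar plum bay yew pear fern sage elm ash fir iris

The last element of post-order is the root; it splits in-order into left and right subtrees.
Root cedar: left subtree has 5 nodes {bay, yew, plum, fern, pear}, right has 5 {ash, elm, sage, iris, fir}.
  Root plum: left subtree has 2 nodes {bay, yew}, right has 2 {fern, pear}.
    Root bay: left subtree has 0 nodes { }, right has 1 {yew}.
    Root pear: left subtree has 1 node {fern}, right has 0 { }.
  Root sage: left subtree has 2 nodes {ash, elm}, right has 2 {iris, fir}.
    Root elm: left subtree has 1 node {ash}, right has 0 { }.
    Root fir: left subtree has 1 node {iris}, right has 0 { }.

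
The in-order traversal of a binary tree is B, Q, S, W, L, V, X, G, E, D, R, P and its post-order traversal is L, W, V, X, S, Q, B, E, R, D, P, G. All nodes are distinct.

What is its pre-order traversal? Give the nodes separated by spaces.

G B Q S X V W L P D E R

The last element of post-order is the root; it splits in-order into left and right subtrees.
Root G: left subtree has 7 nodes {B, Q, S, W, L, V, X}, right has 4 {E, D, R, P}.
  Root B: left subtree has 0 nodes { }, right has 6 {Q, S, W, L, V, X}.
    Root Q: left subtree has 0 nodes { }, right has 5 {S, W, L, V, X}.
      Root S: left subtree has 0 nodes { }, right has 4 {W, L, V, X}.
        Root X: left subtree has 3 nodes {W, L, V}, right has 0 { }.
          Root V: left subtree has 2 nodes {W, L}, right has 0 { }.
            Root W: left subtree has 0 nodes { }, right has 1 {L}.
  Root P: left subtree has 3 nodes {E, D, R}, right has 0 { }.
    Root D: left subtree has 1 node {E}, right has 1 {R}.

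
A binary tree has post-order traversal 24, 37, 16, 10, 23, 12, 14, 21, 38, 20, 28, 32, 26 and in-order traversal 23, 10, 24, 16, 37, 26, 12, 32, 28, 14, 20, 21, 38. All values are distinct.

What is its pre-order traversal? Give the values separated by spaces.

26 23 10 16 24 37 32 12 28 20 14 38 21

The last element of post-order is the root; it splits in-order into left and right subtrees.
Root 26: left subtree has 5 nodes {23, 10, 24, 16, 37}, right has 7 {12, 32, 28, 14, 20, 21, 38}.
  Root 23: left subtree has 0 nodes { }, right has 4 {10, 24, 16, 37}.
    Root 10: left subtree has 0 nodes { }, right has 3 {24, 16, 37}.
      Root 16: left subtree has 1 node {24}, right has 1 {37}.
  Root 32: left subtree has 1 node {12}, right has 5 {28, 14, 20, 21, 38}.
    Root 28: left subtree has 0 nodes { }, right has 4 {14, 20, 21, 38}.
      Root 20: left subtree has 1 node {14}, right has 2 {21, 38}.
        Root 38: left subtree has 1 node {21}, right has 0 { }.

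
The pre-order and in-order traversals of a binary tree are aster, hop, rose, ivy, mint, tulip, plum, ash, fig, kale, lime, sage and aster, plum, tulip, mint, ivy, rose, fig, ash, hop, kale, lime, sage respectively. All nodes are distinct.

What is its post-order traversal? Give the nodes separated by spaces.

plum tulip mint ivy fig ash rose sage lime kale hop aster

The first element of pre-order is the root; it splits in-order into left and right subtrees.
Root aster: left subtree has 0 nodes { }, right has 11 {plum, tulip, mint, ivy, rose, fig, ash, hop, kale, lime, sage}.
  Root hop: left subtree has 7 nodes {plum, tulip, mint, ivy, rose, fig, ash}, right has 3 {kale, lime, sage}.
    Root rose: left subtree has 4 nodes {plum, tulip, mint, ivy}, right has 2 {fig, ash}.
      Root ivy: left subtree has 3 nodes {plum, tulip, mint}, right has 0 { }.
        Root mint: left subtree has 2 nodes {plum, tulip}, right has 0 { }.
          Root tulip: left subtree has 1 node {plum}, right has 0 { }.
      Root ash: left subtree has 1 node {fig}, right has 0 { }.
    Root kale: left subtree has 0 nodes { }, right has 2 {lime, sage}.
      Root lime: left subtree has 0 nodes { }, right has 1 {sage}.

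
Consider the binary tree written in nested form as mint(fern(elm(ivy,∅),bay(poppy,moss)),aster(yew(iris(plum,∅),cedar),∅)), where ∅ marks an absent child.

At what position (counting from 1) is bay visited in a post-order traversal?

5

Post-order visits the left subtree, then the right subtree, then the node.
At mint: go left to fern.
  At fern: go left to elm.
    At elm: go left to ivy.
      ivy is a leaf — visit ivy.
    At elm: no right child.
    Visit elm.
  At fern: go right to bay.
    At bay: go left to poppy.
      poppy is a leaf — visit poppy.
    At bay: go right to moss.
      moss is a leaf — visit moss.
    Visit bay.
  Visit fern.
At mint: go right to aster.
  At aster: go left to yew.
    At yew: go left to iris.
      At iris: go left to plum.
        plum is a leaf — visit plum.
      At iris: no right child.
      Visit iris.
    At yew: go right to cedar.
      cedar is a leaf — visit cedar.
    Visit yew.
  At aster: no right child.
  Visit aster.
Visit mint.
Full post-order sequence: ivy, elm, poppy, moss, bay, fern, plum, iris, cedar, yew, aster, mint.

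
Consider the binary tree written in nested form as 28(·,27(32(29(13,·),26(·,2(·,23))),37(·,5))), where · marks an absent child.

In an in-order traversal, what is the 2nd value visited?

13

In-order visits the left subtree, then the node, then the right subtree.
At 28: no left child.
Visit 28.
At 28: go right to 27.
  At 27: go left to 32.
    At 32: go left to 29.
      At 29: go left to 13.
        13 is a leaf — visit 13.
      Visit 29.
      At 29: no right child.
    Visit 32.
    At 32: go right to 26.
      At 26: no left child.
      Visit 26.
      At 26: go right to 2.
        At 2: no left child.
        Visit 2.
        At 2: go right to 23.
          23 is a leaf — visit 23.
  Visit 27.
  At 27: go right to 37.
    At 37: no left child.
    Visit 37.
    At 37: go right to 5.
      5 is a leaf — visit 5.
Full in-order sequence: 28, 13, 29, 32, 26, 2, 23, 27, 37, 5.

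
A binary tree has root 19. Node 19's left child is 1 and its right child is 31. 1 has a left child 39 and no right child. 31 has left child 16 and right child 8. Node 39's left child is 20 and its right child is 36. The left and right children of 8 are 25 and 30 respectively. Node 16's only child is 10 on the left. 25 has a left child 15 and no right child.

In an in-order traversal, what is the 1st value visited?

20

In-order visits the left subtree, then the node, then the right subtree.
At 19: go left to 1.
  At 1: go left to 39.
    At 39: go left to 20.
      20 is a leaf — visit 20.
    Visit 39.
    At 39: go right to 36.
      36 is a leaf — visit 36.
  Visit 1.
  At 1: no right child.
Visit 19.
At 19: go right to 31.
  At 31: go left to 16.
    At 16: go left to 10.
      10 is a leaf — visit 10.
    Visit 16.
    At 16: no right child.
  Visit 31.
  At 31: go right to 8.
    At 8: go left to 25.
      At 25: go left to 15.
        15 is a leaf — visit 15.
      Visit 25.
      At 25: no right child.
    Visit 8.
    At 8: go right to 30.
      30 is a leaf — visit 30.
Full in-order sequence: 20, 39, 36, 1, 19, 10, 16, 31, 15, 25, 8, 30.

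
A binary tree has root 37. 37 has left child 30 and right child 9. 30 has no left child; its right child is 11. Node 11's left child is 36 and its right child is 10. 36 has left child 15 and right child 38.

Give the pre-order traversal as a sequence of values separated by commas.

37, 30, 11, 36, 15, 38, 10, 9

Pre-order visits the node, then its left subtree, then its right subtree.
Visit 37.
At 37: go left to 30.
  Visit 30.
  At 30: no left child.
  At 30: go right to 11.
    Visit 11.
    At 11: go left to 36.
      Visit 36.
      At 36: go left to 15.
        15 is a leaf — visit 15.
      At 36: go right to 38.
        38 is a leaf — visit 38.
    At 11: go right to 10.
      10 is a leaf — visit 10.
At 37: go right to 9.
  9 is a leaf — visit 9.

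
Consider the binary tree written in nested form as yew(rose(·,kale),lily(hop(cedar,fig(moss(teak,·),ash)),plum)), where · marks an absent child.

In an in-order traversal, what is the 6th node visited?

In-order visits the left subtree, then the node, then the right subtree.
At yew: go left to rose.
  At rose: no left child.
  Visit rose.
  At rose: go right to kale.
    kale is a leaf — visit kale.
Visit yew.
At yew: go right to lily.
  At lily: go left to hop.
    At hop: go left to cedar.
      cedar is a leaf — visit cedar.
    Visit hop.
    At hop: go right to fig.
      At fig: go left to moss.
        At moss: go left to teak.
          teak is a leaf — visit teak.
        Visit moss.
        At moss: no right child.
      Visit fig.
      At fig: go right to ash.
        ash is a leaf — visit ash.
  Visit lily.
  At lily: go right to plum.
    plum is a leaf — visit plum.
Full in-order sequence: rose, kale, yew, cedar, hop, teak, moss, fig, ash, lily, plum.

teak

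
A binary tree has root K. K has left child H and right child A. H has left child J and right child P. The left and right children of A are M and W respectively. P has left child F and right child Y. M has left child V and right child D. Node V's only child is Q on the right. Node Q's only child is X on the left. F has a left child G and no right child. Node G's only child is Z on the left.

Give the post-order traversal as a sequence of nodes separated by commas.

J, Z, G, F, Y, P, H, X, Q, V, D, M, W, A, K

Post-order visits the left subtree, then the right subtree, then the node.
At K: go left to H.
  At H: go left to J.
    J is a leaf — visit J.
  At H: go right to P.
    At P: go left to F.
      At F: go left to G.
        At G: go left to Z.
          Z is a leaf — visit Z.
        At G: no right child.
        Visit G.
      At F: no right child.
      Visit F.
    At P: go right to Y.
      Y is a leaf — visit Y.
    Visit P.
  Visit H.
At K: go right to A.
  At A: go left to M.
    At M: go left to V.
      At V: no left child.
      At V: go right to Q.
        At Q: go left to X.
          X is a leaf — visit X.
        At Q: no right child.
        Visit Q.
      Visit V.
    At M: go right to D.
      D is a leaf — visit D.
    Visit M.
  At A: go right to W.
    W is a leaf — visit W.
  Visit A.
Visit K.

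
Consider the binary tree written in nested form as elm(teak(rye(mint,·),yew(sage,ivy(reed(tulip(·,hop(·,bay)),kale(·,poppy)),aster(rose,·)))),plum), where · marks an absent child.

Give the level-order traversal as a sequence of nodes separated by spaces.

Level-order visits nodes level by level from the root, left to right within each level.
Level 0: elm
Level 1: teak, plum
Level 2: rye, yew
Level 3: mint, sage, ivy
Level 4: reed, aster
Level 5: tulip, kale, rose
Level 6: hop, poppy
Level 7: bay

elm teak plum rye yew mint sage ivy reed aster tulip kale rose hop poppy bay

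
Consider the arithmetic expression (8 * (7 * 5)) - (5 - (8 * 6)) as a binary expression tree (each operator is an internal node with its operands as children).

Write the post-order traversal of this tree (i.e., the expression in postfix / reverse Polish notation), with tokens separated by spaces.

8 7 5 * * 5 8 6 * - -

Post-order on an expression tree gives postfix notation: for each operator, emit left operand, right operand, then the operator.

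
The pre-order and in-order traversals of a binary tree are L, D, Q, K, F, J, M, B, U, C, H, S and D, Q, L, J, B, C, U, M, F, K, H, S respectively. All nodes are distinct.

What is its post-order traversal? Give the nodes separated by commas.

The first element of pre-order is the root; it splits in-order into left and right subtrees.
Root L: left subtree has 2 nodes {D, Q}, right has 9 {J, B, C, U, M, F, K, H, S}.
  Root D: left subtree has 0 nodes { }, right has 1 {Q}.
  Root K: left subtree has 6 nodes {J, B, C, U, M, F}, right has 2 {H, S}.
    Root F: left subtree has 5 nodes {J, B, C, U, M}, right has 0 { }.
      Root J: left subtree has 0 nodes { }, right has 4 {B, C, U, M}.
        Root M: left subtree has 3 nodes {B, C, U}, right has 0 { }.
          Root B: left subtree has 0 nodes { }, right has 2 {C, U}.
            Root U: left subtree has 1 node {C}, right has 0 { }.
    Root H: left subtree has 0 nodes { }, right has 1 {S}.

Q, D, C, U, B, M, J, F, S, H, K, L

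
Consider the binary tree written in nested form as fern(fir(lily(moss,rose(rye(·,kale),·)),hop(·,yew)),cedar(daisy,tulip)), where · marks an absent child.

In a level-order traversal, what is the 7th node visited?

tulip

Level-order visits nodes level by level from the root, left to right within each level.
Level 0: fern
Level 1: fir, cedar
Level 2: lily, hop, daisy, tulip
Level 3: moss, rose, yew
Level 4: rye
Level 5: kale
Full level-order sequence: fern, fir, cedar, lily, hop, daisy, tulip, moss, rose, yew, rye, kale.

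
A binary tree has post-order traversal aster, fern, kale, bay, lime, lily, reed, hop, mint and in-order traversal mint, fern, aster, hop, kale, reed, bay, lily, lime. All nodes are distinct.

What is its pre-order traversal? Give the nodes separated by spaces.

The last element of post-order is the root; it splits in-order into left and right subtrees.
Root mint: left subtree has 0 nodes { }, right has 8 {fern, aster, hop, kale, reed, bay, lily, lime}.
  Root hop: left subtree has 2 nodes {fern, aster}, right has 5 {kale, reed, bay, lily, lime}.
    Root fern: left subtree has 0 nodes { }, right has 1 {aster}.
    Root reed: left subtree has 1 node {kale}, right has 3 {bay, lily, lime}.
      Root lily: left subtree has 1 node {bay}, right has 1 {lime}.

mint hop fern aster reed kale lily bay lime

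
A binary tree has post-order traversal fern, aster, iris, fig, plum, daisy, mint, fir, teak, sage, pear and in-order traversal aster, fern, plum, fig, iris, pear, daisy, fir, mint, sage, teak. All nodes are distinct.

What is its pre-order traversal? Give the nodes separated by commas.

pear, plum, aster, fern, fig, iris, sage, fir, daisy, mint, teak

The last element of post-order is the root; it splits in-order into left and right subtrees.
Root pear: left subtree has 5 nodes {aster, fern, plum, fig, iris}, right has 5 {daisy, fir, mint, sage, teak}.
  Root plum: left subtree has 2 nodes {aster, fern}, right has 2 {fig, iris}.
    Root aster: left subtree has 0 nodes { }, right has 1 {fern}.
    Root fig: left subtree has 0 nodes { }, right has 1 {iris}.
  Root sage: left subtree has 3 nodes {daisy, fir, mint}, right has 1 {teak}.
    Root fir: left subtree has 1 node {daisy}, right has 1 {mint}.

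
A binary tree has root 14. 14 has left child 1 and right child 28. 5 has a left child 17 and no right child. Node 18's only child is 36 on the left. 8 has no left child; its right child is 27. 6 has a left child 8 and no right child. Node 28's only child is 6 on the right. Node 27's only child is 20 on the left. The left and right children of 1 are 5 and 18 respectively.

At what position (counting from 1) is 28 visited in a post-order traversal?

Post-order visits the left subtree, then the right subtree, then the node.
At 14: go left to 1.
  At 1: go left to 5.
    At 5: go left to 17.
      17 is a leaf — visit 17.
    At 5: no right child.
    Visit 5.
  At 1: go right to 18.
    At 18: go left to 36.
      36 is a leaf — visit 36.
    At 18: no right child.
    Visit 18.
  Visit 1.
At 14: go right to 28.
  At 28: no left child.
  At 28: go right to 6.
    At 6: go left to 8.
      At 8: no left child.
      At 8: go right to 27.
        At 27: go left to 20.
          20 is a leaf — visit 20.
        At 27: no right child.
        Visit 27.
      Visit 8.
    At 6: no right child.
    Visit 6.
  Visit 28.
Visit 14.
Full post-order sequence: 17, 5, 36, 18, 1, 20, 27, 8, 6, 28, 14.

10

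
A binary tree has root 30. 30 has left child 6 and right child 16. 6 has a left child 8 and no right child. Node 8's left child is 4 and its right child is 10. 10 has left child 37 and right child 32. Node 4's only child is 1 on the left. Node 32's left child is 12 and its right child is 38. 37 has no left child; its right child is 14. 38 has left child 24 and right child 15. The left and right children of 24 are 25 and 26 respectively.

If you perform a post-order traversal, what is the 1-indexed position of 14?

3

Post-order visits the left subtree, then the right subtree, then the node.
At 30: go left to 6.
  At 6: go left to 8.
    At 8: go left to 4.
      At 4: go left to 1.
        1 is a leaf — visit 1.
      At 4: no right child.
      Visit 4.
    At 8: go right to 10.
      At 10: go left to 37.
        At 37: no left child.
        At 37: go right to 14.
          14 is a leaf — visit 14.
        Visit 37.
      At 10: go right to 32.
        At 32: go left to 12.
          12 is a leaf — visit 12.
        At 32: go right to 38.
          At 38: go left to 24.
            At 24: go left to 25.
              25 is a leaf — visit 25.
            At 24: go right to 26.
              26 is a leaf — visit 26.
            Visit 24.
          At 38: go right to 15.
            15 is a leaf — visit 15.
          Visit 38.
        Visit 32.
      Visit 10.
    Visit 8.
  At 6: no right child.
  Visit 6.
At 30: go right to 16.
  16 is a leaf — visit 16.
Visit 30.
Full post-order sequence: 1, 4, 14, 37, 12, 25, 26, 24, 15, 38, 32, 10, 8, 6, 16, 30.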